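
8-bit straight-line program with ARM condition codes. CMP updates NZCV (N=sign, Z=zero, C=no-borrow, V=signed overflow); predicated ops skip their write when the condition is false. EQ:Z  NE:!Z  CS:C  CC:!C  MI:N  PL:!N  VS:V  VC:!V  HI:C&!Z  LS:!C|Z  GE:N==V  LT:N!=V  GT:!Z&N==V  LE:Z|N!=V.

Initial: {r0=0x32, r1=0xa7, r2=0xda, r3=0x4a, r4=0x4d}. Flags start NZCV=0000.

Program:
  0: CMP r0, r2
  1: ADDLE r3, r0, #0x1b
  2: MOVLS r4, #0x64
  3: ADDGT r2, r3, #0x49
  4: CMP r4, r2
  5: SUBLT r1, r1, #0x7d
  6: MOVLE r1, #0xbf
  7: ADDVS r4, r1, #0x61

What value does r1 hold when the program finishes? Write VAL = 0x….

VAL = 0xa7

[0] flags=0000 → (cmp)
[1] flags=0000 LE?F → skip
[2] flags=0000 LS?T → r4=0x64
[3] flags=0000 GT?T → r2=0x93
[4] flags=1001 → (cmp)
[5] flags=1001 LT?F → skip
[6] flags=1001 LE?F → skip
[7] flags=1001 VS?T → r4=0x08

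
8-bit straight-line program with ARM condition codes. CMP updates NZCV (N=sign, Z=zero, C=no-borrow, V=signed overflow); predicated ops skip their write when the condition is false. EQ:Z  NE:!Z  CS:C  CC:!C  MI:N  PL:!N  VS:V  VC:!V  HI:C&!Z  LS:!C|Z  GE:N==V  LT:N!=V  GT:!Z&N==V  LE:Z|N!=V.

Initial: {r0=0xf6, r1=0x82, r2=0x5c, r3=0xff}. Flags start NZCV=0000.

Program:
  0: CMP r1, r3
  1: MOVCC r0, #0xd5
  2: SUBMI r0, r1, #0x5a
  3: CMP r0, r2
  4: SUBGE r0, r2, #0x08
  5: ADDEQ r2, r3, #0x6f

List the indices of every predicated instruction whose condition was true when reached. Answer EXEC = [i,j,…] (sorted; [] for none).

0: ✓ CMP  NZCV=1000
1: ✓ MOVCC  r0←0xd5
2: ✓ SUBMI  r0←0x28
3: ✓ CMP  NZCV=1000
4: · SUBGE
5: · ADDEQ

EXEC = [1,2]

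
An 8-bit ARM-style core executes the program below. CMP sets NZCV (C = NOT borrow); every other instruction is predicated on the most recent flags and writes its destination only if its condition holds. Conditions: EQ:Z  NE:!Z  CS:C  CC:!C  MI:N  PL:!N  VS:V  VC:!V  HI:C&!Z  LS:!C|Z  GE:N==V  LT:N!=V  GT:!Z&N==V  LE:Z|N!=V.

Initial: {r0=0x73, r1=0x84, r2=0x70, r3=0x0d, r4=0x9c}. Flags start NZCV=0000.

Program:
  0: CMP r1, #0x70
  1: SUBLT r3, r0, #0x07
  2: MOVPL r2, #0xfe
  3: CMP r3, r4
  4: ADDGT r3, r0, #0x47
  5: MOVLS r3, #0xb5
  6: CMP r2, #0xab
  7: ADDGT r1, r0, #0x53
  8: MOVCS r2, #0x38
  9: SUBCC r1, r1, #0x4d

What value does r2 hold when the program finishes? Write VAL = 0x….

0: ✓ CMP  NZCV=0011
1: ✓ SUBLT  r3←0x6c
2: ✓ MOVPL  r2←0xfe
3: ✓ CMP  NZCV=1001
4: ✓ ADDGT  r3←0xba
5: ✓ MOVLS  r3←0xb5
6: ✓ CMP  NZCV=0010
7: ✓ ADDGT  r1←0xc6
8: ✓ MOVCS  r2←0x38
9: · SUBCC

VAL = 0x38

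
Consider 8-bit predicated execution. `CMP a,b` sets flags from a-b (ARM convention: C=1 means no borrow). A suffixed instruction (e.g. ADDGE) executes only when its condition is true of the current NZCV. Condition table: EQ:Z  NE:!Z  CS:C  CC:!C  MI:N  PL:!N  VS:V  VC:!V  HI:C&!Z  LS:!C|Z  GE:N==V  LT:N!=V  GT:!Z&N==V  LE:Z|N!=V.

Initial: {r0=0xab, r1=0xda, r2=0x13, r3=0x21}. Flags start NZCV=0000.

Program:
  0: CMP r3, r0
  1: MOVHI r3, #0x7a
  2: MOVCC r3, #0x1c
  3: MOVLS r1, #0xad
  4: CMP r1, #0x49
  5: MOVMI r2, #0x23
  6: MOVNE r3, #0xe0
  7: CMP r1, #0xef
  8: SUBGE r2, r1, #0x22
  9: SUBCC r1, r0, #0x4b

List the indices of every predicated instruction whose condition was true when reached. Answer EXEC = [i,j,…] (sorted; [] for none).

EXEC = [2,3,6,9]

0: ✓ CMP  NZCV=0000
1: · MOVHI
2: ✓ MOVCC  r3←0x1c
3: ✓ MOVLS  r1←0xad
4: ✓ CMP  NZCV=0011
5: · MOVMI
6: ✓ MOVNE  r3←0xe0
7: ✓ CMP  NZCV=1000
8: · SUBGE
9: ✓ SUBCC  r1←0x60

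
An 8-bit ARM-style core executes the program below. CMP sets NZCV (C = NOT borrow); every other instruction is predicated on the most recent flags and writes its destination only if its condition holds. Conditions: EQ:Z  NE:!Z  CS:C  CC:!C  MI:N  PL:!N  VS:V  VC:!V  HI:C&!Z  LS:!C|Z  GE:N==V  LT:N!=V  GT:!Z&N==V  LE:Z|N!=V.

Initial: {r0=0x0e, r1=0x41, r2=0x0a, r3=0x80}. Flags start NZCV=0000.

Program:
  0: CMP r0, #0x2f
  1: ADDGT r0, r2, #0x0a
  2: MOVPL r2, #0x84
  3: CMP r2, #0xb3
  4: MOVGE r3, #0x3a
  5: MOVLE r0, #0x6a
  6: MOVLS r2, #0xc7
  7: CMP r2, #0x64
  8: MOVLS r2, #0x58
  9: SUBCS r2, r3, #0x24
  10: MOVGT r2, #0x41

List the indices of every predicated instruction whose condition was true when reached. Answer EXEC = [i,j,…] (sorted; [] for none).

EXEC = [4,6,9]

[0] flags=1000 → (cmp)
[1] flags=1000 GT?F → skip
[2] flags=1000 PL?F → skip
[3] flags=0000 → (cmp)
[4] flags=0000 GE?T → r3=0x3a
[5] flags=0000 LE?F → skip
[6] flags=0000 LS?T → r2=0xc7
[7] flags=0011 → (cmp)
[8] flags=0011 LS?F → skip
[9] flags=0011 CS?T → r2=0x16
[10] flags=0011 GT?F → skip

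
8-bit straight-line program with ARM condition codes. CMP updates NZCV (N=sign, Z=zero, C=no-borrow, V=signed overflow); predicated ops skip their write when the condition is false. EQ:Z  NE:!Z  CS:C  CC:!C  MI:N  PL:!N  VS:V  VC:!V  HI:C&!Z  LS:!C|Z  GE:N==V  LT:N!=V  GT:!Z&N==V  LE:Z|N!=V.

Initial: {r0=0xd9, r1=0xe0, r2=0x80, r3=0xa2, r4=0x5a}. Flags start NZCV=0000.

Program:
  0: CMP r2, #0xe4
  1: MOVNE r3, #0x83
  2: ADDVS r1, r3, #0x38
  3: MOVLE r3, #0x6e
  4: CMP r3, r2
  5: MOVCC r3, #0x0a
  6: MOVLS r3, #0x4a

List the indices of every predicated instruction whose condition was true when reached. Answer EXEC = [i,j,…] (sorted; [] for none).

EXEC = [1,3,5,6]

[0] flags=1000 → (cmp)
[1] flags=1000 NE?T → r3=0x83
[2] flags=1000 VS?F → skip
[3] flags=1000 LE?T → r3=0x6e
[4] flags=1001 → (cmp)
[5] flags=1001 CC?T → r3=0x0a
[6] flags=1001 LS?T → r3=0x4a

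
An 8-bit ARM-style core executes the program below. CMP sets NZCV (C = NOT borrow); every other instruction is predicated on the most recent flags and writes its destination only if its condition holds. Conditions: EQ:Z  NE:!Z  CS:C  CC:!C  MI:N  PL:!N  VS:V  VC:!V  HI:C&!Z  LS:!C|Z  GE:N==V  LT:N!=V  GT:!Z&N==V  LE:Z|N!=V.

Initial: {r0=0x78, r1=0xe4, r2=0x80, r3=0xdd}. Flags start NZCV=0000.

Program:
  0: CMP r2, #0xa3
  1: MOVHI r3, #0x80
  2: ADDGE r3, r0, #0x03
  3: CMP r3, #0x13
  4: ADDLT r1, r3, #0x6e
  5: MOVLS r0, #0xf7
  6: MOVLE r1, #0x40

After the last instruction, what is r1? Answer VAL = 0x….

[0] flags=1000 → (cmp)
[1] flags=1000 HI?F → skip
[2] flags=1000 GE?F → skip
[3] flags=1010 → (cmp)
[4] flags=1010 LT?T → r1=0x4b
[5] flags=1010 LS?F → skip
[6] flags=1010 LE?T → r1=0x40

VAL = 0x40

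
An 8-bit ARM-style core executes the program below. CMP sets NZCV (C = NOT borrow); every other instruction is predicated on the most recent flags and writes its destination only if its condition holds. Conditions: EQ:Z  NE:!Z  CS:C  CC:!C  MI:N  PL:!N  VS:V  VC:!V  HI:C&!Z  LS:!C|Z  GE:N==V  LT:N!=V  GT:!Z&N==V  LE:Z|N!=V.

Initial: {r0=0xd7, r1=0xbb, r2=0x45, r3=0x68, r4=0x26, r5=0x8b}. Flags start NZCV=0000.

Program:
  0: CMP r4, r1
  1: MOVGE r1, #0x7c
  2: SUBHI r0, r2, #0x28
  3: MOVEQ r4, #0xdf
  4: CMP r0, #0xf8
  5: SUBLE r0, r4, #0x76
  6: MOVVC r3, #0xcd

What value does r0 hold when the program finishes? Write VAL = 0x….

0: ✓ CMP  NZCV=0000
1: ✓ MOVGE  r1←0x7c
2: · SUBHI
3: · MOVEQ
4: ✓ CMP  NZCV=1000
5: ✓ SUBLE  r0←0xb0
6: ✓ MOVVC  r3←0xcd

VAL = 0xb0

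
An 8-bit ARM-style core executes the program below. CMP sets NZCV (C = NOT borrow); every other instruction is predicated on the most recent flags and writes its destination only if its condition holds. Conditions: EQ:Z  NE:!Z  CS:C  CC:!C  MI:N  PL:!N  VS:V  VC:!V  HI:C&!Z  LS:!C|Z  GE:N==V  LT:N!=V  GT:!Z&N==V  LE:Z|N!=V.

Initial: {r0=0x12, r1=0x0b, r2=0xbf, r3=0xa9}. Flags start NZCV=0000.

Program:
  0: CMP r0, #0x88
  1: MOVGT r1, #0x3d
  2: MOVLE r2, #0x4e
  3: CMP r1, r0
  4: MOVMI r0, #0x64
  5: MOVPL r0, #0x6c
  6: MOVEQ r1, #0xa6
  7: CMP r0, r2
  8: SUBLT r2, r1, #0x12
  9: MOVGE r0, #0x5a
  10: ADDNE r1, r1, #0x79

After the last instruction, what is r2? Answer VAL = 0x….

VAL = 0xbf

0: ✓ CMP  NZCV=1001
1: ✓ MOVGT  r1←0x3d
2: · MOVLE
3: ✓ CMP  NZCV=0010
4: · MOVMI
5: ✓ MOVPL  r0←0x6c
6: · MOVEQ
7: ✓ CMP  NZCV=1001
8: · SUBLT
9: ✓ MOVGE  r0←0x5a
10: ✓ ADDNE  r1←0xb6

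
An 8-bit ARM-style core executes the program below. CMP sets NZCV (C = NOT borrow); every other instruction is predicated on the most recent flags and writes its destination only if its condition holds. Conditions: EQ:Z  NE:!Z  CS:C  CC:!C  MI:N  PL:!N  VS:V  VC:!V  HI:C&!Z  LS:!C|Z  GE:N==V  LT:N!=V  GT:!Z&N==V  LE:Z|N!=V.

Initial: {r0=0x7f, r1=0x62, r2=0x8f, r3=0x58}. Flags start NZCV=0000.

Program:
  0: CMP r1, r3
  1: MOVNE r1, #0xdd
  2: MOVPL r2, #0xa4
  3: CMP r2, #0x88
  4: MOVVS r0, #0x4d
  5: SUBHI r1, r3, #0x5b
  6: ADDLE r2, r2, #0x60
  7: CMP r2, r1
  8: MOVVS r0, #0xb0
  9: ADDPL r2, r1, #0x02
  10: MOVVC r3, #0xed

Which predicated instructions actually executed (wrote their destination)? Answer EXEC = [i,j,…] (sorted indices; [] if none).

EXEC = [1,2,5,10]

0: ✓ CMP  NZCV=0010
1: ✓ MOVNE  r1←0xdd
2: ✓ MOVPL  r2←0xa4
3: ✓ CMP  NZCV=0010
4: · MOVVS
5: ✓ SUBHI  r1←0xfd
6: · ADDLE
7: ✓ CMP  NZCV=1000
8: · MOVVS
9: · ADDPL
10: ✓ MOVVC  r3←0xed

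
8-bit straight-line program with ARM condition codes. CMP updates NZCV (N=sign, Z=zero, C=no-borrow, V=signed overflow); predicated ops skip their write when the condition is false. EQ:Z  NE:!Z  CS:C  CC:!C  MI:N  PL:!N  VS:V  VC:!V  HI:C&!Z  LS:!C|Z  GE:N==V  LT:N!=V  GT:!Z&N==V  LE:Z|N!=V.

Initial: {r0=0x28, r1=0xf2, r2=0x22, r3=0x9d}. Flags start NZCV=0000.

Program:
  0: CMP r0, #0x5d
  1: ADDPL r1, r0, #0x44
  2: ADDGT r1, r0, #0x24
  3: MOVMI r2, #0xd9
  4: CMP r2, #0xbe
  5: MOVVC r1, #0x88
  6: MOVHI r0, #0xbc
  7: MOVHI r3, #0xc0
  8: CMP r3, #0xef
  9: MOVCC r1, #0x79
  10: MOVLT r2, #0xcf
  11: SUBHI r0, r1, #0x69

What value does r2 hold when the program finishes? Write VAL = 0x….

0: ✓ CMP  NZCV=1000
1: · ADDPL
2: · ADDGT
3: ✓ MOVMI  r2←0xd9
4: ✓ CMP  NZCV=0010
5: ✓ MOVVC  r1←0x88
6: ✓ MOVHI  r0←0xbc
7: ✓ MOVHI  r3←0xc0
8: ✓ CMP  NZCV=1000
9: ✓ MOVCC  r1←0x79
10: ✓ MOVLT  r2←0xcf
11: · SUBHI

VAL = 0xcf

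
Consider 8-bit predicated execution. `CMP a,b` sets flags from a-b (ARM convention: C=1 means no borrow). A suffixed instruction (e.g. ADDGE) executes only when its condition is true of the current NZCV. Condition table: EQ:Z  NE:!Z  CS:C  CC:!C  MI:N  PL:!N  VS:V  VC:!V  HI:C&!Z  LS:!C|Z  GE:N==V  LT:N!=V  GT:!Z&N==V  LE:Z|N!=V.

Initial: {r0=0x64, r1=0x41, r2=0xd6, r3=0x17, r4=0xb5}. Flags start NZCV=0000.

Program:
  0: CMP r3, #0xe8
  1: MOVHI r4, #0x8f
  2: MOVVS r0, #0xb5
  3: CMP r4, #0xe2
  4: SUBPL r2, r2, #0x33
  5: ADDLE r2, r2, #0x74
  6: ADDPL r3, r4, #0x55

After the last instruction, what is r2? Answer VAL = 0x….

[0] flags=0000 → (cmp)
[1] flags=0000 HI?F → skip
[2] flags=0000 VS?F → skip
[3] flags=1000 → (cmp)
[4] flags=1000 PL?F → skip
[5] flags=1000 LE?T → r2=0x4a
[6] flags=1000 PL?F → skip

VAL = 0x4a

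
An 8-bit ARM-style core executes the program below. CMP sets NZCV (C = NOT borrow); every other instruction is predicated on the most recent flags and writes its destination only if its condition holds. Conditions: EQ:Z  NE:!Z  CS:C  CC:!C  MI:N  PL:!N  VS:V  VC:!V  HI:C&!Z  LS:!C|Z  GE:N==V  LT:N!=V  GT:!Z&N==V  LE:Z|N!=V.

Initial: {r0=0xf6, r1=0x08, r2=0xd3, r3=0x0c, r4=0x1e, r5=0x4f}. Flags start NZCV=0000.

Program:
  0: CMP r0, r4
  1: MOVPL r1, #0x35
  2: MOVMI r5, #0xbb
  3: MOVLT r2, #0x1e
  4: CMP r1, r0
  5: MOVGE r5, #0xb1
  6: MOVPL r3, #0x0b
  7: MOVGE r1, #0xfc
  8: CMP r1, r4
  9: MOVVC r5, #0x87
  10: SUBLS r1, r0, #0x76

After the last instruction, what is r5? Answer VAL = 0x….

VAL = 0x87

[0] flags=1010 → (cmp)
[1] flags=1010 PL?F → skip
[2] flags=1010 MI?T → r5=0xbb
[3] flags=1010 LT?T → r2=0x1e
[4] flags=0000 → (cmp)
[5] flags=0000 GE?T → r5=0xb1
[6] flags=0000 PL?T → r3=0x0b
[7] flags=0000 GE?T → r1=0xfc
[8] flags=1010 → (cmp)
[9] flags=1010 VC?T → r5=0x87
[10] flags=1010 LS?F → skip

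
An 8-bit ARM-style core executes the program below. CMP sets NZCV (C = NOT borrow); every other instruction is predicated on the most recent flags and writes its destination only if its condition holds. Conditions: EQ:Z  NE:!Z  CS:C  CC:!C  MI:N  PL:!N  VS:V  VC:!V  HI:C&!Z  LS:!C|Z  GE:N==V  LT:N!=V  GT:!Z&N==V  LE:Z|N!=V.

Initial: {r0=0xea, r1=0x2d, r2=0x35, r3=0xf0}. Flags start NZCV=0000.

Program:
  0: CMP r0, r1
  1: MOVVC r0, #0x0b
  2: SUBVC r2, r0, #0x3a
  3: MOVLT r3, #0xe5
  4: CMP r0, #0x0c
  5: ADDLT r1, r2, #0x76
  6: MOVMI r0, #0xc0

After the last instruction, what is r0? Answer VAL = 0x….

VAL = 0xc0

0: ✓ CMP  NZCV=1010
1: ✓ MOVVC  r0←0x0b
2: ✓ SUBVC  r2←0xd1
3: ✓ MOVLT  r3←0xe5
4: ✓ CMP  NZCV=1000
5: ✓ ADDLT  r1←0x47
6: ✓ MOVMI  r0←0xc0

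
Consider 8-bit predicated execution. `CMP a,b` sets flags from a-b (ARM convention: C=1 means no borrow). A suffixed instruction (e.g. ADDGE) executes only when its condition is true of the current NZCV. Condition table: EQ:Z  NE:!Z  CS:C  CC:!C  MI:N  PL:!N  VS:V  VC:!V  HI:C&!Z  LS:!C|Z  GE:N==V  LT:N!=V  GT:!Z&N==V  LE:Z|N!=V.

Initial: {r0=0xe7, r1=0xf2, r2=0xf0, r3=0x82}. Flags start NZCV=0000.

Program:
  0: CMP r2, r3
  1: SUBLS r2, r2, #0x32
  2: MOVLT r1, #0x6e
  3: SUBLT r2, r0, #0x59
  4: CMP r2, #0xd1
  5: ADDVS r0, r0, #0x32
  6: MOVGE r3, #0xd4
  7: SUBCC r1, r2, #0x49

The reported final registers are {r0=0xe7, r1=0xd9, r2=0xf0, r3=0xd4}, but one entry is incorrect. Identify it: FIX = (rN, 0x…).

FIX = (r1, 0xf2)

[0] flags=0010 → (cmp)
[1] flags=0010 LS?F → skip
[2] flags=0010 LT?F → skip
[3] flags=0010 LT?F → skip
[4] flags=0010 → (cmp)
[5] flags=0010 VS?F → skip
[6] flags=0010 GE?T → r3=0xd4
[7] flags=0010 CC?F → skip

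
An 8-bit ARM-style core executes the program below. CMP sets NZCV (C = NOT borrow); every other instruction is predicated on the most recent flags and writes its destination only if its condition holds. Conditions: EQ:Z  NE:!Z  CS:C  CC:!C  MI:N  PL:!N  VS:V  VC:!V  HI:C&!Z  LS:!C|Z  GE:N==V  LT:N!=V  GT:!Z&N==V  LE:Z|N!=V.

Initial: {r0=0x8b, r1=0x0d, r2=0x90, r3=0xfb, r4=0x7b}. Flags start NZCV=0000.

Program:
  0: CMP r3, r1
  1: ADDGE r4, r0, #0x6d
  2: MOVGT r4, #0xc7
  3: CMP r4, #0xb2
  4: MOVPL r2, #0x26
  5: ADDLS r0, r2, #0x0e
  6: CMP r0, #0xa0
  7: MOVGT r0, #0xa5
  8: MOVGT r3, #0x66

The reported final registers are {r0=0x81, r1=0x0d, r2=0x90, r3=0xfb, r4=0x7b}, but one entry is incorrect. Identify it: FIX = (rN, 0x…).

FIX = (r0, 0x9e)

[0] flags=1010 → (cmp)
[1] flags=1010 GE?F → skip
[2] flags=1010 GT?F → skip
[3] flags=1001 → (cmp)
[4] flags=1001 PL?F → skip
[5] flags=1001 LS?T → r0=0x9e
[6] flags=1000 → (cmp)
[7] flags=1000 GT?F → skip
[8] flags=1000 GT?F → skip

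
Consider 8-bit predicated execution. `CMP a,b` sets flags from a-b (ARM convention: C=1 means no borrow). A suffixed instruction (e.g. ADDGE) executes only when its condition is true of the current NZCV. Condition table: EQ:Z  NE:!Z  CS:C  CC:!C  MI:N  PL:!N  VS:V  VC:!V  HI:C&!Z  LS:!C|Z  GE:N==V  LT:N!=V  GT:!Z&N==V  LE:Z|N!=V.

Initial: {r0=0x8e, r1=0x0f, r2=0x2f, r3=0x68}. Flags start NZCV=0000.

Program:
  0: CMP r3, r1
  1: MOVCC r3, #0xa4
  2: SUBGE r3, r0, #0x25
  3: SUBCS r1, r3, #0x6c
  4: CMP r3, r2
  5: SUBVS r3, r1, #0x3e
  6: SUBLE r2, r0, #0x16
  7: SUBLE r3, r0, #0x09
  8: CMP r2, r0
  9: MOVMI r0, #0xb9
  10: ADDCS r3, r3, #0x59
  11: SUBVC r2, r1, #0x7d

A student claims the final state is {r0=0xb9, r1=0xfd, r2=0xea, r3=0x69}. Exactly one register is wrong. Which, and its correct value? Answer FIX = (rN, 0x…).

FIX = (r2, 0x2f)

0: ✓ CMP  NZCV=0010
1: · MOVCC
2: ✓ SUBGE  r3←0x69
3: ✓ SUBCS  r1←0xfd
4: ✓ CMP  NZCV=0010
5: · SUBVS
6: · SUBLE
7: · SUBLE
8: ✓ CMP  NZCV=1001
9: ✓ MOVMI  r0←0xb9
10: · ADDCS
11: · SUBVC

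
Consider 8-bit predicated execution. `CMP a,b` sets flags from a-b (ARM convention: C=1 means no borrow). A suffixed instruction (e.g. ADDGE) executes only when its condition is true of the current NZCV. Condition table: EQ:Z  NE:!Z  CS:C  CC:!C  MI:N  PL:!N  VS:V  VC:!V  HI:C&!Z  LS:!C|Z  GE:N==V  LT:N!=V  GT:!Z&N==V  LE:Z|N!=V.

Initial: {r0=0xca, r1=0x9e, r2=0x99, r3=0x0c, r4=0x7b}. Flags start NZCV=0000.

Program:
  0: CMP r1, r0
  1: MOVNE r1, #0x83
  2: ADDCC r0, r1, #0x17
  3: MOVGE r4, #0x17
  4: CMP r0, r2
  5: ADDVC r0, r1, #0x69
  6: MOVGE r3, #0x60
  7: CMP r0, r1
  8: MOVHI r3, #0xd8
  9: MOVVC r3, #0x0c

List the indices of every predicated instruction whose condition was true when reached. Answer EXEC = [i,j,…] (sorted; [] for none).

EXEC = [1,2,5,6,8,9]

0: ✓ CMP  NZCV=1000
1: ✓ MOVNE  r1←0x83
2: ✓ ADDCC  r0←0x9a
3: · MOVGE
4: ✓ CMP  NZCV=0010
5: ✓ ADDVC  r0←0xec
6: ✓ MOVGE  r3←0x60
7: ✓ CMP  NZCV=0010
8: ✓ MOVHI  r3←0xd8
9: ✓ MOVVC  r3←0x0c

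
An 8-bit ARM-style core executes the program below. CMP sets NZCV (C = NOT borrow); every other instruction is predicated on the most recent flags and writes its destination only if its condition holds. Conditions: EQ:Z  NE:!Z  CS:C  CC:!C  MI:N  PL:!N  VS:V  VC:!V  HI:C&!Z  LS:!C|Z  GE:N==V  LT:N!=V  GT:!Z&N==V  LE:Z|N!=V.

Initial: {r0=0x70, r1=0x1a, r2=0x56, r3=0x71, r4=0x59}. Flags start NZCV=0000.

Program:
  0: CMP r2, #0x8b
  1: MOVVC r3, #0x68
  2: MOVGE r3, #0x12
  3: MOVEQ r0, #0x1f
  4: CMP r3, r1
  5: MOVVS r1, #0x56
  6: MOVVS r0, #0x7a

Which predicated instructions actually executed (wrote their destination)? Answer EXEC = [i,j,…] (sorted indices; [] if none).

[0] flags=1001 → (cmp)
[1] flags=1001 VC?F → skip
[2] flags=1001 GE?T → r3=0x12
[3] flags=1001 EQ?F → skip
[4] flags=1000 → (cmp)
[5] flags=1000 VS?F → skip
[6] flags=1000 VS?F → skip

EXEC = [2]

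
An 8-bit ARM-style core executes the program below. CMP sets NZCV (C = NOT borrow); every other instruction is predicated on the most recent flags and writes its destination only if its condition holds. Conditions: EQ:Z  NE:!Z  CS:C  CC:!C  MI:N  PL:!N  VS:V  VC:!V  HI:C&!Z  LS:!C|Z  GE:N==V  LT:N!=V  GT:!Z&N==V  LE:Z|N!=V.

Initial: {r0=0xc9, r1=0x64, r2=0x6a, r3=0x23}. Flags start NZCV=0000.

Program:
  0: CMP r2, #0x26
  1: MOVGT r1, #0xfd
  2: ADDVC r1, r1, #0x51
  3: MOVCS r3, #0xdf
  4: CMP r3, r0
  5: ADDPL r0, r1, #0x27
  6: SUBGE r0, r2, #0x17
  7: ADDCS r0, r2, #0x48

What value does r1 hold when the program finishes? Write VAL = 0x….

[0] flags=0010 → (cmp)
[1] flags=0010 GT?T → r1=0xfd
[2] flags=0010 VC?T → r1=0x4e
[3] flags=0010 CS?T → r3=0xdf
[4] flags=0010 → (cmp)
[5] flags=0010 PL?T → r0=0x75
[6] flags=0010 GE?T → r0=0x53
[7] flags=0010 CS?T → r0=0xb2

VAL = 0x4e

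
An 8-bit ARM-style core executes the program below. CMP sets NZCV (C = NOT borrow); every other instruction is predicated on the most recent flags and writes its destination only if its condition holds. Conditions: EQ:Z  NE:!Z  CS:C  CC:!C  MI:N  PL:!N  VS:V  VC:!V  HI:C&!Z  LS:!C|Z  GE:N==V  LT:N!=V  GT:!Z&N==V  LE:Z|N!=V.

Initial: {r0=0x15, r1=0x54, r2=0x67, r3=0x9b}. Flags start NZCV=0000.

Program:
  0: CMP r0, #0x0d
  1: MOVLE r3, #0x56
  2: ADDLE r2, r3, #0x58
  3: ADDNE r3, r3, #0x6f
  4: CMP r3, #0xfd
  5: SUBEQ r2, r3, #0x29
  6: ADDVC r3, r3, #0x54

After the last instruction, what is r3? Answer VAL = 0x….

VAL = 0x5e

[0] flags=0010 → (cmp)
[1] flags=0010 LE?F → skip
[2] flags=0010 LE?F → skip
[3] flags=0010 NE?T → r3=0x0a
[4] flags=0000 → (cmp)
[5] flags=0000 EQ?F → skip
[6] flags=0000 VC?T → r3=0x5e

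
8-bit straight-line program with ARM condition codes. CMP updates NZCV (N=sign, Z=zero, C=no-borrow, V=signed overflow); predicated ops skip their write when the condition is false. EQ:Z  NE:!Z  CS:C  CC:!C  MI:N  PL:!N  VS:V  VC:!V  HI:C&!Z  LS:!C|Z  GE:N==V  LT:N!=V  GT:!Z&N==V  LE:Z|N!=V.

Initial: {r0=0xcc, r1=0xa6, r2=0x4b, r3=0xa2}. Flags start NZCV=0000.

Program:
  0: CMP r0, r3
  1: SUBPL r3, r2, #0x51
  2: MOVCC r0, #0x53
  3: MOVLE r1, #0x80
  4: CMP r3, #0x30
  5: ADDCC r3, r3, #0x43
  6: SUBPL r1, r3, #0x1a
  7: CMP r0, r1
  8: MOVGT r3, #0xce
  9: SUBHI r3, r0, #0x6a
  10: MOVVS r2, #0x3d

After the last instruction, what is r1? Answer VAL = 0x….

VAL = 0xa6

[0] flags=0010 → (cmp)
[1] flags=0010 PL?T → r3=0xfa
[2] flags=0010 CC?F → skip
[3] flags=0010 LE?F → skip
[4] flags=1010 → (cmp)
[5] flags=1010 CC?F → skip
[6] flags=1010 PL?F → skip
[7] flags=0010 → (cmp)
[8] flags=0010 GT?T → r3=0xce
[9] flags=0010 HI?T → r3=0x62
[10] flags=0010 VS?F → skip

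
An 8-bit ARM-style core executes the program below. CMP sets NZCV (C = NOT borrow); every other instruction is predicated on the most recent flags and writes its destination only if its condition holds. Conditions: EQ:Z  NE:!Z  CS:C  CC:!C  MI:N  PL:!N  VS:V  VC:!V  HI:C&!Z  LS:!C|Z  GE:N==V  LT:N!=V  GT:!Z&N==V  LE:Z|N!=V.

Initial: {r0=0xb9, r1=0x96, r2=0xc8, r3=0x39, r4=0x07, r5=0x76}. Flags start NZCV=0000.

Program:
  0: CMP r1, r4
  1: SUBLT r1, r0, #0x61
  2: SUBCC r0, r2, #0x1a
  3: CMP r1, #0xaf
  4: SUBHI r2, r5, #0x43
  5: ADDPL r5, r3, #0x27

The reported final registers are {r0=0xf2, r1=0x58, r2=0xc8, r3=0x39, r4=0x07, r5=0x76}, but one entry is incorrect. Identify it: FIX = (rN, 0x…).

FIX = (r0, 0xb9)

[0] flags=1010 → (cmp)
[1] flags=1010 LT?T → r1=0x58
[2] flags=1010 CC?F → skip
[3] flags=1001 → (cmp)
[4] flags=1001 HI?F → skip
[5] flags=1001 PL?F → skip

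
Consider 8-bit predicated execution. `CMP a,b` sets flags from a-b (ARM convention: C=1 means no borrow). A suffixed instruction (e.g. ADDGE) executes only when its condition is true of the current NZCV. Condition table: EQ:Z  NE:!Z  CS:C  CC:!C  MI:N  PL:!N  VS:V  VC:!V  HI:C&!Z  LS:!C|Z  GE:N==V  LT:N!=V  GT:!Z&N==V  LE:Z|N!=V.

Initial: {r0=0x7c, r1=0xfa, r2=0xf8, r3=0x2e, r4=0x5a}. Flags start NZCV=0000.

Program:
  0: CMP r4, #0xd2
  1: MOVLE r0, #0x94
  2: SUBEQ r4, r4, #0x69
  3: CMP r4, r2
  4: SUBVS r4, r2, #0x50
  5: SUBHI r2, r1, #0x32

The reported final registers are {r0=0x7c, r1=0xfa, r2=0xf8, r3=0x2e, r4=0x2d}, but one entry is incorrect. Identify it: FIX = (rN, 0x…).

FIX = (r4, 0x5a)

0: ✓ CMP  NZCV=1001
1: · MOVLE
2: · SUBEQ
3: ✓ CMP  NZCV=0000
4: · SUBVS
5: · SUBHI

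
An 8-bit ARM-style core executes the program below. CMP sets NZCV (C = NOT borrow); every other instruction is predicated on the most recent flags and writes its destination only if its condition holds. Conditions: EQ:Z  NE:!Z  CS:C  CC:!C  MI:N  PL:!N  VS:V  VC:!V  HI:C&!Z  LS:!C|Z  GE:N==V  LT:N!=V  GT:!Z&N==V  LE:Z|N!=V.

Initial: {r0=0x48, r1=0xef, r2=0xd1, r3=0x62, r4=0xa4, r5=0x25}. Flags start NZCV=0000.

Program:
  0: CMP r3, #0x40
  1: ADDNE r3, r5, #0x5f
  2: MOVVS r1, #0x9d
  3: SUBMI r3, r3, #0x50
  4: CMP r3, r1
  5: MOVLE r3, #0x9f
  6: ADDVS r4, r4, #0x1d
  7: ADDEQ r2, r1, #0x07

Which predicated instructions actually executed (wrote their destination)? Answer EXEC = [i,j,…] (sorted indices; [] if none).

EXEC = [1,5]

[0] flags=0010 → (cmp)
[1] flags=0010 NE?T → r3=0x84
[2] flags=0010 VS?F → skip
[3] flags=0010 MI?F → skip
[4] flags=1000 → (cmp)
[5] flags=1000 LE?T → r3=0x9f
[6] flags=1000 VS?F → skip
[7] flags=1000 EQ?F → skip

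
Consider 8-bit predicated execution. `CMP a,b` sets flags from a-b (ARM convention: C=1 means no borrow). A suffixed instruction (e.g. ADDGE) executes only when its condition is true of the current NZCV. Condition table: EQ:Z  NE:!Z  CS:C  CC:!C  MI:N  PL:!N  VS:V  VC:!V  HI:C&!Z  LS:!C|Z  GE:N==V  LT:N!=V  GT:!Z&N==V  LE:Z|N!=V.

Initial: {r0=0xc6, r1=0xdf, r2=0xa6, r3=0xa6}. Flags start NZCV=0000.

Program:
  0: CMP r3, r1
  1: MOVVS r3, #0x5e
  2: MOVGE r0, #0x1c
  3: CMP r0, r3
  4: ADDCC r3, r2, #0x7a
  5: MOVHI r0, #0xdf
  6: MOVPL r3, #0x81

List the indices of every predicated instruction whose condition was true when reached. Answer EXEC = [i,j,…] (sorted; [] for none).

EXEC = [5,6]

0: ✓ CMP  NZCV=1000
1: · MOVVS
2: · MOVGE
3: ✓ CMP  NZCV=0010
4: · ADDCC
5: ✓ MOVHI  r0←0xdf
6: ✓ MOVPL  r3←0x81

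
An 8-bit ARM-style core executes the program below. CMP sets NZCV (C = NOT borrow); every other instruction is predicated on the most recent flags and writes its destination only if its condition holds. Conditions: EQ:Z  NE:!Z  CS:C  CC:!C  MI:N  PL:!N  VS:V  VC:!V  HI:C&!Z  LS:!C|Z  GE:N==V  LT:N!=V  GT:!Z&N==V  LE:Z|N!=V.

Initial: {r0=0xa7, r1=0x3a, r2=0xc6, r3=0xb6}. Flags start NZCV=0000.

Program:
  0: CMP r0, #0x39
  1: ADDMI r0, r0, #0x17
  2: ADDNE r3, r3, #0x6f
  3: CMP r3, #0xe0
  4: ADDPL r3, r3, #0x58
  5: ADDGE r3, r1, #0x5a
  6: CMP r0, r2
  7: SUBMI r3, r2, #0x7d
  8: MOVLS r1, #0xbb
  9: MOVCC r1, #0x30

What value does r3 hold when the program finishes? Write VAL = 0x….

[0] flags=0011 → (cmp)
[1] flags=0011 MI?F → skip
[2] flags=0011 NE?T → r3=0x25
[3] flags=0000 → (cmp)
[4] flags=0000 PL?T → r3=0x7d
[5] flags=0000 GE?T → r3=0x94
[6] flags=1000 → (cmp)
[7] flags=1000 MI?T → r3=0x49
[8] flags=1000 LS?T → r1=0xbb
[9] flags=1000 CC?T → r1=0x30

VAL = 0x49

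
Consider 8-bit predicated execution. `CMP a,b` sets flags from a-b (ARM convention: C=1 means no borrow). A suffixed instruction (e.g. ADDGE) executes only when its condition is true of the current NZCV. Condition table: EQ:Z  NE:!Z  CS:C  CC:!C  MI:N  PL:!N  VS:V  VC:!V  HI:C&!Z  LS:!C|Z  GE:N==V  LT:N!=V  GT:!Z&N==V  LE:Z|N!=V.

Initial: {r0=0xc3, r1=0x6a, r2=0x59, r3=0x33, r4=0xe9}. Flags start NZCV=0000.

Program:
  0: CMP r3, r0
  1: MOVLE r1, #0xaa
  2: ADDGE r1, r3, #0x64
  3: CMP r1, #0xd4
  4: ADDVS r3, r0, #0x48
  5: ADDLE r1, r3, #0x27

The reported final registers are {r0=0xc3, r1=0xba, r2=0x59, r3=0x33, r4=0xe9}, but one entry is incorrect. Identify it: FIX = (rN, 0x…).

0: ✓ CMP  NZCV=0000
1: · MOVLE
2: ✓ ADDGE  r1←0x97
3: ✓ CMP  NZCV=1000
4: · ADDVS
5: ✓ ADDLE  r1←0x5a

FIX = (r1, 0x5a)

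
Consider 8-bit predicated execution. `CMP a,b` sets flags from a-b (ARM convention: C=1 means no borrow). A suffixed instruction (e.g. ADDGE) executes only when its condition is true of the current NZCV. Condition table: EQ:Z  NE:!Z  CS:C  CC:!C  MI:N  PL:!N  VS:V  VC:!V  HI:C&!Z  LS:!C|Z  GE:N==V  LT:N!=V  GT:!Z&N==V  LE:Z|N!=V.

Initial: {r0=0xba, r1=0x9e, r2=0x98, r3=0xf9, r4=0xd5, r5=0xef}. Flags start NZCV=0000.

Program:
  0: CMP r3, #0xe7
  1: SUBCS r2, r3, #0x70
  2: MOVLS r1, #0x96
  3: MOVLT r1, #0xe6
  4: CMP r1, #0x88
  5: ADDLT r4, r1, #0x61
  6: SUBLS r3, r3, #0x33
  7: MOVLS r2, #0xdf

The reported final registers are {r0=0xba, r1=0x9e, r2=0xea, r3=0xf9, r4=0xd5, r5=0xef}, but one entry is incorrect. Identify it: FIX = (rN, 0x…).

0: ✓ CMP  NZCV=0010
1: ✓ SUBCS  r2←0x89
2: · MOVLS
3: · MOVLT
4: ✓ CMP  NZCV=0010
5: · ADDLT
6: · SUBLS
7: · MOVLS

FIX = (r2, 0x89)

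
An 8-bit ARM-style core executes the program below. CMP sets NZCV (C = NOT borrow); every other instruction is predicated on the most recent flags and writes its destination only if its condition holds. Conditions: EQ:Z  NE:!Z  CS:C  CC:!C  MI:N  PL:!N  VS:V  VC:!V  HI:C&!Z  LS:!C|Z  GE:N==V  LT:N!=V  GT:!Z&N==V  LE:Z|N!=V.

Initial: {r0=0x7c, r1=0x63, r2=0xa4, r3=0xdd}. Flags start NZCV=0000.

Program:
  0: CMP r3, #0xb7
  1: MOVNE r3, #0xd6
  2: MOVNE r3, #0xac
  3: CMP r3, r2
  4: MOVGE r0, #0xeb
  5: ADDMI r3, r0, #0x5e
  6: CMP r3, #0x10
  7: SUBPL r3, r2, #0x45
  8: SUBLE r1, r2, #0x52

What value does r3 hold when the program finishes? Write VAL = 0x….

VAL = 0xac

[0] flags=0010 → (cmp)
[1] flags=0010 NE?T → r3=0xd6
[2] flags=0010 NE?T → r3=0xac
[3] flags=0010 → (cmp)
[4] flags=0010 GE?T → r0=0xeb
[5] flags=0010 MI?F → skip
[6] flags=1010 → (cmp)
[7] flags=1010 PL?F → skip
[8] flags=1010 LE?T → r1=0x52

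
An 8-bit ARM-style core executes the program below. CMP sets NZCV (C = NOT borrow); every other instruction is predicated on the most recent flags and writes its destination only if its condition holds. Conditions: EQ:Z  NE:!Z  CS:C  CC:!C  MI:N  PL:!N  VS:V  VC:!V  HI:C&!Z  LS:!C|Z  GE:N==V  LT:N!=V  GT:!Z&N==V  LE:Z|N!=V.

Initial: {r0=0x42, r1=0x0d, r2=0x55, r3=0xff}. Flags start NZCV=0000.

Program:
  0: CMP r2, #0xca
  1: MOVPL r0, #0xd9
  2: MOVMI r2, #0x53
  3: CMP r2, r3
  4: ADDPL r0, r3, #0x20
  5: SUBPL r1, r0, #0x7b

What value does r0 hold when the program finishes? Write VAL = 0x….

0: ✓ CMP  NZCV=1001
1: · MOVPL
2: ✓ MOVMI  r2←0x53
3: ✓ CMP  NZCV=0000
4: ✓ ADDPL  r0←0x1f
5: ✓ SUBPL  r1←0xa4

VAL = 0x1f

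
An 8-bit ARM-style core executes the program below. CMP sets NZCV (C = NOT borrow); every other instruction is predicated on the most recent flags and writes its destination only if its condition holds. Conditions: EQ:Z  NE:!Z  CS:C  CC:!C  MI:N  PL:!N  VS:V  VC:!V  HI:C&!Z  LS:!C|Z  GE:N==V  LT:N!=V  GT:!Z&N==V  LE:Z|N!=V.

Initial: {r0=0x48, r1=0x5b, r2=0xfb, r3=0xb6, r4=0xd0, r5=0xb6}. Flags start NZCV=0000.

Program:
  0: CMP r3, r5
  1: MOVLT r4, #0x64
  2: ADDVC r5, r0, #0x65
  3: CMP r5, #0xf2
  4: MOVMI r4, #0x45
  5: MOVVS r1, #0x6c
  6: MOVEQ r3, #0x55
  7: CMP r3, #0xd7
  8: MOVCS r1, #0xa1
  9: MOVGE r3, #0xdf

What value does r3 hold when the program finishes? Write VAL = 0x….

VAL = 0xb6

[0] flags=0110 → (cmp)
[1] flags=0110 LT?F → skip
[2] flags=0110 VC?T → r5=0xad
[3] flags=1000 → (cmp)
[4] flags=1000 MI?T → r4=0x45
[5] flags=1000 VS?F → skip
[6] flags=1000 EQ?F → skip
[7] flags=1000 → (cmp)
[8] flags=1000 CS?F → skip
[9] flags=1000 GE?F → skip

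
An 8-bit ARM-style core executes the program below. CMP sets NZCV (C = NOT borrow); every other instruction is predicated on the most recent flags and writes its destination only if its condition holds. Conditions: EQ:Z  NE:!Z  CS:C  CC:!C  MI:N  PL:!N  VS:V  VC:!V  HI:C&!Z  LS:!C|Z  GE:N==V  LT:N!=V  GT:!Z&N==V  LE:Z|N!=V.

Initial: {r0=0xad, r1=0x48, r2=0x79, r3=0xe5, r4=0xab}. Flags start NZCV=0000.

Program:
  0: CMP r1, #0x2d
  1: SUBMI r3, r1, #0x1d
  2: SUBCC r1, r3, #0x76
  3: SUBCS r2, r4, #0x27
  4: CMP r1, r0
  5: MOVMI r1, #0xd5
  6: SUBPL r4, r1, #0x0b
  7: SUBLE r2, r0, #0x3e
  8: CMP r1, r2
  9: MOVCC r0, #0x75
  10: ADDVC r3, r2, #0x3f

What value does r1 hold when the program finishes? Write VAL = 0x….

VAL = 0xd5

[0] flags=0010 → (cmp)
[1] flags=0010 MI?F → skip
[2] flags=0010 CC?F → skip
[3] flags=0010 CS?T → r2=0x84
[4] flags=1001 → (cmp)
[5] flags=1001 MI?T → r1=0xd5
[6] flags=1001 PL?F → skip
[7] flags=1001 LE?F → skip
[8] flags=0010 → (cmp)
[9] flags=0010 CC?F → skip
[10] flags=0010 VC?T → r3=0xc3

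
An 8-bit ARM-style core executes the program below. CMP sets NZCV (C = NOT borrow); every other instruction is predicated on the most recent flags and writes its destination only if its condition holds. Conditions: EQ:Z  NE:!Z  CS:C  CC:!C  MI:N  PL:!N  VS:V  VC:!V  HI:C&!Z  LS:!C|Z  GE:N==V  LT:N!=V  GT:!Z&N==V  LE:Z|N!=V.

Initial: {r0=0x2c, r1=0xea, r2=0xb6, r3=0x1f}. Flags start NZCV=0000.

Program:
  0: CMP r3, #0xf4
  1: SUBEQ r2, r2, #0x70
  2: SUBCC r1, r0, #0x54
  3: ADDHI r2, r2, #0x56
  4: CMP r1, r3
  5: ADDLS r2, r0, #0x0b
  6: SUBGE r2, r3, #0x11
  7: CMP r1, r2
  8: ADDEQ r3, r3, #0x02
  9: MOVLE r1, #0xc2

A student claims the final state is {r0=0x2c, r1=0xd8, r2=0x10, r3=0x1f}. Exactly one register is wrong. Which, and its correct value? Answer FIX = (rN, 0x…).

0: ✓ CMP  NZCV=0000
1: · SUBEQ
2: ✓ SUBCC  r1←0xd8
3: · ADDHI
4: ✓ CMP  NZCV=1010
5: · ADDLS
6: · SUBGE
7: ✓ CMP  NZCV=0010
8: · ADDEQ
9: · MOVLE

FIX = (r2, 0xb6)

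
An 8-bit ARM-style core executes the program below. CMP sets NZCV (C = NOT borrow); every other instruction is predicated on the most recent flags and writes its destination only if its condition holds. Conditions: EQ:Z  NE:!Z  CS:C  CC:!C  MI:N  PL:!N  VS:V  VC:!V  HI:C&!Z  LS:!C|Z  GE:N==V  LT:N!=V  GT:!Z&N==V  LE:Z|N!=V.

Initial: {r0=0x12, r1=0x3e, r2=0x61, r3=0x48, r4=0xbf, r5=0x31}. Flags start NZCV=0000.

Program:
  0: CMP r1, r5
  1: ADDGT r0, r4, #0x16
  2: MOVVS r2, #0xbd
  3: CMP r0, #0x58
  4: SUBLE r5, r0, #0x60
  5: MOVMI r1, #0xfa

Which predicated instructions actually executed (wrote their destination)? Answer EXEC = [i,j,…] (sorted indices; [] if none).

[0] flags=0010 → (cmp)
[1] flags=0010 GT?T → r0=0xd5
[2] flags=0010 VS?F → skip
[3] flags=0011 → (cmp)
[4] flags=0011 LE?T → r5=0x75
[5] flags=0011 MI?F → skip

EXEC = [1,4]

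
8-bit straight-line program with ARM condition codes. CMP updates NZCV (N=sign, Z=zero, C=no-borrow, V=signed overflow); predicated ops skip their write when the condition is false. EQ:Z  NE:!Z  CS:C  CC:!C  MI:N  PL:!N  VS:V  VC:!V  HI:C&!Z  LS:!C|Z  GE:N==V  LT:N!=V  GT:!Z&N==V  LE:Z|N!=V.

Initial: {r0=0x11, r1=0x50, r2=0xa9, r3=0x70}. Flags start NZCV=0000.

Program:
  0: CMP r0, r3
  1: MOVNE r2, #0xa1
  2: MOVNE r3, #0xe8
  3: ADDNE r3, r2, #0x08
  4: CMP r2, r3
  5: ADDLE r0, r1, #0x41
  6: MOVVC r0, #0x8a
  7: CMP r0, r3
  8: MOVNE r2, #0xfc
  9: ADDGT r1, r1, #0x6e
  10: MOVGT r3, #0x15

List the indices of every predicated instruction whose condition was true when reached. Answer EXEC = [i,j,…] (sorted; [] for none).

[0] flags=1000 → (cmp)
[1] flags=1000 NE?T → r2=0xa1
[2] flags=1000 NE?T → r3=0xe8
[3] flags=1000 NE?T → r3=0xa9
[4] flags=1000 → (cmp)
[5] flags=1000 LE?T → r0=0x91
[6] flags=1000 VC?T → r0=0x8a
[7] flags=1000 → (cmp)
[8] flags=1000 NE?T → r2=0xfc
[9] flags=1000 GT?F → skip
[10] flags=1000 GT?F → skip

EXEC = [1,2,3,5,6,8]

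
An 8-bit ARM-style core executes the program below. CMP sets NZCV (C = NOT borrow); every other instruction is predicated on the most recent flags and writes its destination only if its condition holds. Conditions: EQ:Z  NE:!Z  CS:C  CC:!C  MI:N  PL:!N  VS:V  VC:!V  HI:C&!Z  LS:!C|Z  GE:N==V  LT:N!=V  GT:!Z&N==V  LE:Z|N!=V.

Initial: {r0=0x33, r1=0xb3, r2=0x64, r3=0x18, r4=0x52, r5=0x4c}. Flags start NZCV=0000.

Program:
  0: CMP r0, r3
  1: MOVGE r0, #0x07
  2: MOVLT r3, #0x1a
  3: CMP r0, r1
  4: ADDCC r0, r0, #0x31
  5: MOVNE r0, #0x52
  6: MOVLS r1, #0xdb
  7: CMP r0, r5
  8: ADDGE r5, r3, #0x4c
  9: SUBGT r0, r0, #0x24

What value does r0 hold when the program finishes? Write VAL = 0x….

VAL = 0x2e

0: ✓ CMP  NZCV=0010
1: ✓ MOVGE  r0←0x07
2: · MOVLT
3: ✓ CMP  NZCV=0000
4: ✓ ADDCC  r0←0x38
5: ✓ MOVNE  r0←0x52
6: ✓ MOVLS  r1←0xdb
7: ✓ CMP  NZCV=0010
8: ✓ ADDGE  r5←0x64
9: ✓ SUBGT  r0←0x2e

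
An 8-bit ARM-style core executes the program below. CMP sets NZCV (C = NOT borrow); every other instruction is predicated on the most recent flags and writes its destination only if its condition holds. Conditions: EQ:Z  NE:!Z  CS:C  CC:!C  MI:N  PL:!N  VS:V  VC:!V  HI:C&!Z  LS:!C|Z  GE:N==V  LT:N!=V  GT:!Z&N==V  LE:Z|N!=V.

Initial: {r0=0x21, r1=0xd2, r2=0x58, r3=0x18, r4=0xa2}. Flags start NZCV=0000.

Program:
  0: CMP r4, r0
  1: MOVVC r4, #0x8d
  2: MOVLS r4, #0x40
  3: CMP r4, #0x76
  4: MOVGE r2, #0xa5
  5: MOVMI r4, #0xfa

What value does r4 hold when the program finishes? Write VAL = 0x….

0: ✓ CMP  NZCV=1010
1: ✓ MOVVC  r4←0x8d
2: · MOVLS
3: ✓ CMP  NZCV=0011
4: · MOVGE
5: · MOVMI

VAL = 0x8d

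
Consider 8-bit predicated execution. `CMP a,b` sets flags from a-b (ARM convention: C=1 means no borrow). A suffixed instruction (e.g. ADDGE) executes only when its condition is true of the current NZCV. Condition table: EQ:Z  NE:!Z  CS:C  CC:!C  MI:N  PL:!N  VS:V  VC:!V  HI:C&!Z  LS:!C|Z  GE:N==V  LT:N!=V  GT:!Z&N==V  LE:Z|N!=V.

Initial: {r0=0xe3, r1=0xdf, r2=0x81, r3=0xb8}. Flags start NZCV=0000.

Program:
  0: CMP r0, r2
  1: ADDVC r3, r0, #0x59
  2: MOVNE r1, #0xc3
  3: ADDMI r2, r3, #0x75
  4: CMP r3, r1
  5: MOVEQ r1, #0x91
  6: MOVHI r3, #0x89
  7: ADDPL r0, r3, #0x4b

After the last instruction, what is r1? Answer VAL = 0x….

VAL = 0xc3

[0] flags=0010 → (cmp)
[1] flags=0010 VC?T → r3=0x3c
[2] flags=0010 NE?T → r1=0xc3
[3] flags=0010 MI?F → skip
[4] flags=0000 → (cmp)
[5] flags=0000 EQ?F → skip
[6] flags=0000 HI?F → skip
[7] flags=0000 PL?T → r0=0x87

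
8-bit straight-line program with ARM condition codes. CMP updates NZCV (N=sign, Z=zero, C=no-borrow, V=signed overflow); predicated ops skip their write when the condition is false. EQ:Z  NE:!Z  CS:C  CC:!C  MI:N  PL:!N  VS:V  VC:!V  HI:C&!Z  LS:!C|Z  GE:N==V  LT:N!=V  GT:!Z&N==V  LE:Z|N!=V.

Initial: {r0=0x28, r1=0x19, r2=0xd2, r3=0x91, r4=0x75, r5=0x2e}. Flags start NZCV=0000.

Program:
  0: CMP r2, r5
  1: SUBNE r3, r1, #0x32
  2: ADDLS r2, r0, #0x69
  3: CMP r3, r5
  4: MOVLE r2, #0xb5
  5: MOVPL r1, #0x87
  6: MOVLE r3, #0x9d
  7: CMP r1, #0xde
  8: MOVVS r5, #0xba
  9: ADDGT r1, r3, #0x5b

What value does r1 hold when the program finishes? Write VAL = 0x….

VAL = 0xf8

0: ✓ CMP  NZCV=1010
1: ✓ SUBNE  r3←0xe7
2: · ADDLS
3: ✓ CMP  NZCV=1010
4: ✓ MOVLE  r2←0xb5
5: · MOVPL
6: ✓ MOVLE  r3←0x9d
7: ✓ CMP  NZCV=0000
8: · MOVVS
9: ✓ ADDGT  r1←0xf8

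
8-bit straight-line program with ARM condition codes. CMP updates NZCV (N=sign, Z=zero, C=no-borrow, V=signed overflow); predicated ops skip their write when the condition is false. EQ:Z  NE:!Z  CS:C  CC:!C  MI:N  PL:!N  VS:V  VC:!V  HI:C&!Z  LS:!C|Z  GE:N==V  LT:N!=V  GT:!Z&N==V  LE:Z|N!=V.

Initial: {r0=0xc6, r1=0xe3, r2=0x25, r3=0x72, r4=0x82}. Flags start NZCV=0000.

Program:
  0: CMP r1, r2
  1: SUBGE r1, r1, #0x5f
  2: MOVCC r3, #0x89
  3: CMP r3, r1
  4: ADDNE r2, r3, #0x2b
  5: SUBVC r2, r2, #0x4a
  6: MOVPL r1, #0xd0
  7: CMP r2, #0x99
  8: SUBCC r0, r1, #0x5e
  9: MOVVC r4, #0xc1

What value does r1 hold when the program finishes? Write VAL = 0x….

VAL = 0xe3

[0] flags=1010 → (cmp)
[1] flags=1010 GE?F → skip
[2] flags=1010 CC?F → skip
[3] flags=1001 → (cmp)
[4] flags=1001 NE?T → r2=0x9d
[5] flags=1001 VC?F → skip
[6] flags=1001 PL?F → skip
[7] flags=0010 → (cmp)
[8] flags=0010 CC?F → skip
[9] flags=0010 VC?T → r4=0xc1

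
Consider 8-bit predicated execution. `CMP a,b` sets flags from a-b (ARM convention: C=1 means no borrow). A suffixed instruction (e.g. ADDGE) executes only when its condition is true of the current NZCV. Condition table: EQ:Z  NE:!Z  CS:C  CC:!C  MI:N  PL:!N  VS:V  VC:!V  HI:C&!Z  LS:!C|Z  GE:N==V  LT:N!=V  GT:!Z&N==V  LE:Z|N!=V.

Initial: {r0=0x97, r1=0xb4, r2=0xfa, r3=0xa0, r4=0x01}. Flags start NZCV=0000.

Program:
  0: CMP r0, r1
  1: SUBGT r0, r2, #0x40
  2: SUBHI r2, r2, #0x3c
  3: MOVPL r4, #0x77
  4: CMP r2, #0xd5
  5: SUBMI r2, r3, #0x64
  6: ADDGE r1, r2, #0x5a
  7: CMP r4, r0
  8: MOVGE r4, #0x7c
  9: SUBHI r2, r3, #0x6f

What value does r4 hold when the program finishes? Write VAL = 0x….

0: ✓ CMP  NZCV=1000
1: · SUBGT
2: · SUBHI
3: · MOVPL
4: ✓ CMP  NZCV=0010
5: · SUBMI
6: ✓ ADDGE  r1←0x54
7: ✓ CMP  NZCV=0000
8: ✓ MOVGE  r4←0x7c
9: · SUBHI

VAL = 0x7c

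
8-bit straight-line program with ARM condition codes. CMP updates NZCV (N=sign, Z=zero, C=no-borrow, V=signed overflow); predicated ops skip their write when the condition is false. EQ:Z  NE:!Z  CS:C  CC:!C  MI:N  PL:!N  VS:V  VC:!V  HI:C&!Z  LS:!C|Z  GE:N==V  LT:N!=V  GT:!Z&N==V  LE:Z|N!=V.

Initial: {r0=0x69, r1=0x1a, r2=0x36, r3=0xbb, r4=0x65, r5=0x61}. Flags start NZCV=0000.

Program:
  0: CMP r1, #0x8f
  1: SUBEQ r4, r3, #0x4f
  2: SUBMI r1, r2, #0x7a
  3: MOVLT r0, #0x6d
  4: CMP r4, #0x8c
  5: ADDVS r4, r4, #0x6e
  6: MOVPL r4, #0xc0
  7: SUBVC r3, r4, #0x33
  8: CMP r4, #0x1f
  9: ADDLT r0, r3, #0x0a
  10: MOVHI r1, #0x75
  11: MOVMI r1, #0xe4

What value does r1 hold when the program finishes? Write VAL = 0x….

0: ✓ CMP  NZCV=1001
1: · SUBEQ
2: ✓ SUBMI  r1←0xbc
3: · MOVLT
4: ✓ CMP  NZCV=1001
5: ✓ ADDVS  r4←0xd3
6: · MOVPL
7: · SUBVC
8: ✓ CMP  NZCV=1010
9: ✓ ADDLT  r0←0xc5
10: ✓ MOVHI  r1←0x75
11: ✓ MOVMI  r1←0xe4

VAL = 0xe4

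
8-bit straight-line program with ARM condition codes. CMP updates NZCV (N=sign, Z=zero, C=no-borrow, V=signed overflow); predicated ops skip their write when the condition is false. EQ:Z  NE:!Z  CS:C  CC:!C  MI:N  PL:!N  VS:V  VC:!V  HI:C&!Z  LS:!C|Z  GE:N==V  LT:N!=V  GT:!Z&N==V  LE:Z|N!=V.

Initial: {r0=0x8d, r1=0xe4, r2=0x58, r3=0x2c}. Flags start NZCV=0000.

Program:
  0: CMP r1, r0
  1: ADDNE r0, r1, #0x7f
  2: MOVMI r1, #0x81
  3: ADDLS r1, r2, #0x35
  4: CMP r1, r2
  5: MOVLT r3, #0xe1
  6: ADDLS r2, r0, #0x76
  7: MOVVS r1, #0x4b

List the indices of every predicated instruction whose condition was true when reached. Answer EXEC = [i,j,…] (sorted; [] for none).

EXEC = [1,5]

0: ✓ CMP  NZCV=0010
1: ✓ ADDNE  r0←0x63
2: · MOVMI
3: · ADDLS
4: ✓ CMP  NZCV=1010
5: ✓ MOVLT  r3←0xe1
6: · ADDLS
7: · MOVVS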